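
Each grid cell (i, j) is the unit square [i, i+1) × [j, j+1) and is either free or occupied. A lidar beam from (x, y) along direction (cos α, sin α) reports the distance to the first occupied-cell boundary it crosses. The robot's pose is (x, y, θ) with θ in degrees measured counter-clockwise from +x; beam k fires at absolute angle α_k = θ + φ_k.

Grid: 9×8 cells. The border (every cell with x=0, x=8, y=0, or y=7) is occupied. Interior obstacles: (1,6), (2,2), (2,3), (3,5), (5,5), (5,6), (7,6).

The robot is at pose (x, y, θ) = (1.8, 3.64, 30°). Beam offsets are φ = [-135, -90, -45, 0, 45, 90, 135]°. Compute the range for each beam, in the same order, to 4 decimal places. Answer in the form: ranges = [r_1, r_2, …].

beam 1: φ=-135°, α=255°
  direction (-0.2588, -0.9659); cell (1,3); t to first gridline: x 3.0910, y 0.6626 (then +3.8637 / +1.0353)
    (1,2) via y @ 0.6626
    (1,1) via y @ 1.6979
    (1,0) via y @ 2.7331  # hit
  → r_1 = 2.7331
beam 2: φ=-90°, α=300°
  direction (0.5000, -0.8660); cell (1,3); t to first gridline: x 0.4000, y 0.7390 (then +2.0000 / +1.1547)
    (2,3) via x @ 0.4000  # hit
  → r_2 = 0.4000
beam 3: φ=-45°, α=345°
  direction (0.9659, -0.2588); cell (1,3); t to first gridline: x 0.2071, y 2.4728 (then +1.0353 / +3.8637)
    (2,3) via x @ 0.2071  # hit
  → r_3 = 0.2071
beam 4: φ=0°, α=30°
  direction (0.8660, 0.5000); cell (1,3); t to first gridline: x 0.2309, y 0.7200 (then +1.1547 / +2.0000)
    (2,3) via x @ 0.2309  # hit
  → r_4 = 0.2309
beam 5: φ=45°, α=75°
  direction (0.2588, 0.9659); cell (1,3); t to first gridline: x 0.7727, y 0.3727 (then +3.8637 / +1.0353)
    (1,4) via y @ 0.3727
    (2,4) via x @ 0.7727
    (2,5) via y @ 1.4080
    (2,6) via y @ 2.4433
    (2,7) via y @ 3.4785  # hit
  → r_5 = 3.4785
beam 6: φ=90°, α=120°
  direction (-0.5000, 0.8660); cell (1,3); t to first gridline: x 1.6000, y 0.4157 (then +2.0000 / +1.1547)
    (1,4) via y @ 0.4157
    (1,5) via y @ 1.5704
    (0,5) via x @ 1.6000  # hit
  → r_6 = 1.6000
beam 7: φ=135°, α=165°
  direction (-0.9659, 0.2588); cell (1,3); t to first gridline: x 0.8282, y 1.3909 (then +1.0353 / +3.8637)
    (0,3) via x @ 0.8282  # hit
  → r_7 = 0.8282

ranges = [2.7331, 0.4000, 0.2071, 0.2309, 3.4785, 1.6000, 0.8282]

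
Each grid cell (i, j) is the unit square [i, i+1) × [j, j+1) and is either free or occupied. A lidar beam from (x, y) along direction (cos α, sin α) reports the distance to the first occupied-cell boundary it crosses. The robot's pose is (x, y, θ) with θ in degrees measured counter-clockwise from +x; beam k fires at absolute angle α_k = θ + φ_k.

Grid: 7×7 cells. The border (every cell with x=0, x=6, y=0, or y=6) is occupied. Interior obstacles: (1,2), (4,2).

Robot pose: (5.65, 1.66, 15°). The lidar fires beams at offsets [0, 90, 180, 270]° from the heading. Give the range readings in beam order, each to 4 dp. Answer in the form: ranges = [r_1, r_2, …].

ranges = [0.3623, 4.4931, 2.5500, 0.6833]

beam 1: φ=0°, α=15°
  cosα=0.9659 sinα=0.2588 | (5,1) | tMaxX 0.3623 tMaxY 1.3137 | tΔX 1.0353 tΔY 3.8637
    t=0.3623 [x] (6,1) — stop
  → r_1 = 0.3623
beam 2: φ=90°, α=105°
  cosα=-0.2588 sinα=0.9659 | (5,1) | tMaxX 2.5114 tMaxY 0.3520 | tΔX 3.8637 tΔY 1.0353
    t=0.3520 [y] (5,2)
    t=1.3873 [y] (5,3)
    t=2.4225 [y] (5,4)
    t=2.5114 [x] (4,4)
    t=3.4578 [y] (4,5)
    t=4.4931 [y] (4,6) — stop
  → r_2 = 4.4931
beam 3: φ=180°, α=195°
  cosα=-0.9659 sinα=-0.2588 | (5,1) | tMaxX 0.6729 tMaxY 2.5500 | tΔX 1.0353 tΔY 3.8637
    t=0.6729 [x] (4,1)
    t=1.7082 [x] (3,1)
    t=2.5500 [y] (3,0) — stop
  → r_3 = 2.5500
beam 4: φ=270°, α=285°
  cosα=0.2588 sinα=-0.9659 | (5,1) | tMaxX 1.3523 tMaxY 0.6833 | tΔX 3.8637 tΔY 1.0353
    t=0.6833 [y] (5,0) — stop
  → r_4 = 0.6833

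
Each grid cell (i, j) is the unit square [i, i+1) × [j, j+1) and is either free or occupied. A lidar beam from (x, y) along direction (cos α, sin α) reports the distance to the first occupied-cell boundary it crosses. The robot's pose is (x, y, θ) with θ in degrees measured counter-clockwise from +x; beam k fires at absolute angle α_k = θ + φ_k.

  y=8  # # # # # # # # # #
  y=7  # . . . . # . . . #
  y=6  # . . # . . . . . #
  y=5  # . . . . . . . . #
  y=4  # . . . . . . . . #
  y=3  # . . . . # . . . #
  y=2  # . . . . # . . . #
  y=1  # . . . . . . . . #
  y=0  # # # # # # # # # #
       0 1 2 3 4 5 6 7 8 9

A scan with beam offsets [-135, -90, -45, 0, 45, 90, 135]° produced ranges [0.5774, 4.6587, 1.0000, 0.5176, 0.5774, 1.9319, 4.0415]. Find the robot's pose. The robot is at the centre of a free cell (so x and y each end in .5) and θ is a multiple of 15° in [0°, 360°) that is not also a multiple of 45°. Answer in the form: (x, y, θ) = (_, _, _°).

Candidates: 52 free-cell centres × 16 headings = 832 poses. Raycast each; keep the one whose scan matches to 4 dp.
  (4.5, 5.5, 60°): beam 1 = 1.9319 ≠ 0.5774 ✗
  (8.5, 2.5, 285°): beam 1 = 2.8868 ≠ 0.5774 ✗
  (6.5, 5.5, 195°): beam 1 = 2.8868 ≠ 0.5774 ✗
  …
  (5.5, 1.5, 255°): r_1=0.5774, r_2=4.6587, r_3=1.0000, r_4=0.5176, r_5=0.5774, r_6=1.9319, r_7=4.0415 — all match ✓
No second candidate reproduces the full scan.

(x, y, θ) = (5.5, 1.5, 255°)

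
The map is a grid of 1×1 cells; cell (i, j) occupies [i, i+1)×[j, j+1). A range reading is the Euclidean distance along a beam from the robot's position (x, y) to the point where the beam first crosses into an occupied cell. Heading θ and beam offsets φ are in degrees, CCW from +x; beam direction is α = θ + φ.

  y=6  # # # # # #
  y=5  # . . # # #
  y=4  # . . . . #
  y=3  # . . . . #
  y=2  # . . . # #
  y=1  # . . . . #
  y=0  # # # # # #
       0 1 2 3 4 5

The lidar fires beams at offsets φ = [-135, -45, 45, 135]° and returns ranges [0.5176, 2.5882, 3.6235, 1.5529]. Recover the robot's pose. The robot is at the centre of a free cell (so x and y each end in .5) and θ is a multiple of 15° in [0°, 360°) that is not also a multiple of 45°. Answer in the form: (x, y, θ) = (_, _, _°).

(x, y, θ) = (3.5, 4.5, 210°)

The pose lattice has 17·16 = 272 candidates. Test each by forward raycasting.
  (2.5, 2.5, 120°): beam 1 = 1.5529 ≠ 0.5176 ✗
  (1.5, 5.5, 165°): beam 1 = 1.0000 ≠ 0.5176 ✗
  (1.5, 1.5, 195°): beam 1 = 4.0415 ≠ 0.5176 ✗
  (2.5, 1.5, 30°): beam 2 = 1.9319 ≠ 2.5882 ✗
  …
  (3.5, 4.5, 210°): r_1=0.5176, r_2=2.5882, r_3=3.6235, r_4=1.5529 — all match ✓
Only this pose fits every beam.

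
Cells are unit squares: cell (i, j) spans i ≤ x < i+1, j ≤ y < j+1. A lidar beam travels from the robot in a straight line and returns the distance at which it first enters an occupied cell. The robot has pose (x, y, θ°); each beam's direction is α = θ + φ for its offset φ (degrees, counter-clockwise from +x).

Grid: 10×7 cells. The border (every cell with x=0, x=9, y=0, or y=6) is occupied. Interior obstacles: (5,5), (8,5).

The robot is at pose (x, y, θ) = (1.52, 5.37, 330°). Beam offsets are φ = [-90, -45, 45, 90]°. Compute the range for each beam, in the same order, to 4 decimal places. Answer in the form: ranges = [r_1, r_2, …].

beam 1: φ=-90°, α=240°
  cosα=-0.5000 sinα=-0.8660 | (1,5) | tMaxX 1.0400 tMaxY 0.4272 | tΔX 2.0000 tΔY 1.1547
    t=0.4272 [y] (1,4)
    t=1.0400 [x] (0,4) — stop
  → r_1 = 1.0400
beam 2: φ=-45°, α=285°
  cosα=0.2588 sinα=-0.9659 | (1,5) | tMaxX 1.8546 tMaxY 0.3831 | tΔX 3.8637 tΔY 1.0353
    t=0.3831 [y] (1,4)
    t=1.4183 [y] (1,3)
    t=1.8546 [x] (2,3)
    t=2.4536 [y] (2,2)
    t=3.4889 [y] (2,1)
    t=4.5242 [y] (2,0) — stop
  → r_2 = 4.5242
beam 3: φ=45°, α=15°
  cosα=0.9659 sinα=0.2588 | (1,5) | tMaxX 0.4969 tMaxY 2.4341 | tΔX 1.0353 tΔY 3.8637
    t=0.4969 [x] (2,5)
    t=1.5322 [x] (3,5)
    t=2.4341 [y] (3,6) — stop
  → r_3 = 2.4341
beam 4: φ=90°, α=60°
  cosα=0.5000 sinα=0.8660 | (1,5) | tMaxX 0.9600 tMaxY 0.7275 | tΔX 2.0000 tΔY 1.1547
    t=0.7275 [y] (1,6) — stop
  → r_4 = 0.7275

ranges = [1.0400, 4.5242, 2.4341, 0.7275]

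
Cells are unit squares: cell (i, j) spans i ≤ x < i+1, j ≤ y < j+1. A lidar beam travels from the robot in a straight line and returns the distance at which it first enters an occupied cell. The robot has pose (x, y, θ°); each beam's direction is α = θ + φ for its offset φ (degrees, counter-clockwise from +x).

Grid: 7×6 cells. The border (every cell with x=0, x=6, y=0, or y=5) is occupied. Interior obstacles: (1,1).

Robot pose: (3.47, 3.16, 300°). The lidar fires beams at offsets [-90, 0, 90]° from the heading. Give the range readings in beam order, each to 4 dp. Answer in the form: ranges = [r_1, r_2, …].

ranges = [2.3200, 2.4942, 2.9214]

beam 1: φ=-90°, α=210°
  direction (-0.8660, -0.5000); cell (3,3); t to first gridline: x 0.5427, y 0.3200 (then +1.1547 / +2.0000)
    (3,2) via y @ 0.3200
    (2,2) via x @ 0.5427
    (1,2) via x @ 1.6974
    (1,1) via y @ 2.3200  # hit
  → r_1 = 2.3200
beam 2: φ=0°, α=300°
  direction (0.5000, -0.8660); cell (3,3); t to first gridline: x 1.0600, y 0.1848 (then +2.0000 / +1.1547)
    (3,2) via y @ 0.1848
    (4,2) via x @ 1.0600
    (4,1) via y @ 1.3395
    (4,0) via y @ 2.4942  # hit
  → r_2 = 2.4942
beam 3: φ=90°, α=30°
  direction (0.8660, 0.5000); cell (3,3); t to first gridline: x 0.6120, y 1.6800 (then +1.1547 / +2.0000)
    (4,3) via x @ 0.6120
    (4,4) via y @ 1.6800
    (5,4) via x @ 1.7667
    (6,4) via x @ 2.9214  # hit
  → r_3 = 2.9214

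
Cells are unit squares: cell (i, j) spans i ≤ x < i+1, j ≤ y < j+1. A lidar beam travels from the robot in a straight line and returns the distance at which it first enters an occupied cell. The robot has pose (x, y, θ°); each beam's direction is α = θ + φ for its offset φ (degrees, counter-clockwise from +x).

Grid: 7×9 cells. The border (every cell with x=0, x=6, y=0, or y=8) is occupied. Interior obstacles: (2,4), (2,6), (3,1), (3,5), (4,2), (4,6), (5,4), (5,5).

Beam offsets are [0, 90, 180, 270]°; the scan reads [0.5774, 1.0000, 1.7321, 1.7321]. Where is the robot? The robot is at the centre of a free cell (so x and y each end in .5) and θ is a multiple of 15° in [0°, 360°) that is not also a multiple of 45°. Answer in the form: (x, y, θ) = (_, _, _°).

(x, y, θ) = (1.5, 2.5, 150°)

Enumerate (i+0.5, j+0.5, θ) over the 27 free cells and 16 admissible headings. For each, cast all 4 beams and compare to the given ranges.
  (2.5, 5.5, 330°): beam 2 = 0.5774 ≠ 1.0000 ✗
  (4.5, 5.5, 300°): beam 1 = 1.0000 ≠ 0.5774 ✗
  (5.5, 7.5, 285°): beam 1 = 1.5529 ≠ 0.5774 ✗
  …
  (1.5, 2.5, 150°): r_1=0.5774, r_2=1.0000, r_3=1.7321, r_4=1.7321 — all match ✓
Unique over the lattice → pose = (1.5, 2.5, 150°).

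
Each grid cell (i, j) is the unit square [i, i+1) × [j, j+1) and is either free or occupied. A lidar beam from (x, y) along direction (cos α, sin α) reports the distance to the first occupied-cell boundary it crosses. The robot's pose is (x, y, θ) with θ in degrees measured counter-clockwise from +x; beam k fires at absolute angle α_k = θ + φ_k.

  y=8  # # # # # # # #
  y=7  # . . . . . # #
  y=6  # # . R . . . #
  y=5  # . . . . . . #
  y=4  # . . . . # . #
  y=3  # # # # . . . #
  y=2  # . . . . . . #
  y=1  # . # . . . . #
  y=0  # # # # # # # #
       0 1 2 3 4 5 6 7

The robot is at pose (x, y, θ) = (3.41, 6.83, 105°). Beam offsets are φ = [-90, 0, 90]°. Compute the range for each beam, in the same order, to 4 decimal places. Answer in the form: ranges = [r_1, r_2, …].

beam 1: φ=-90°, α=15°
  d=(0.9659,0.2588)  start (3,6)  tX=0.6108 tY=0.6568  stride 1/|dx|=1.0353 1/|dy|=3.8637
    cross x-line → (4,6), t=0.6108
    cross y-line → (4,7), t=0.6568
    cross x-line → (5,7), t=1.6461
    cross x-line → (6,7), t=2.6814 (wall)
  → r_1 = 2.6814
beam 2: φ=0°, α=105°
  d=(-0.2588,0.9659)  start (3,6)  tX=1.5841 tY=0.1760  stride 1/|dx|=3.8637 1/|dy|=1.0353
    cross y-line → (3,7), t=0.1760
    cross y-line → (3,8), t=1.2113 (wall)
  → r_2 = 1.2113
beam 3: φ=90°, α=195°
  d=(-0.9659,-0.2588)  start (3,6)  tX=0.4245 tY=3.2069  stride 1/|dx|=1.0353 1/|dy|=3.8637
    cross x-line → (2,6), t=0.4245
    cross x-line → (1,6), t=1.4597 (wall)
  → r_3 = 1.4597

ranges = [2.6814, 1.2113, 1.4597]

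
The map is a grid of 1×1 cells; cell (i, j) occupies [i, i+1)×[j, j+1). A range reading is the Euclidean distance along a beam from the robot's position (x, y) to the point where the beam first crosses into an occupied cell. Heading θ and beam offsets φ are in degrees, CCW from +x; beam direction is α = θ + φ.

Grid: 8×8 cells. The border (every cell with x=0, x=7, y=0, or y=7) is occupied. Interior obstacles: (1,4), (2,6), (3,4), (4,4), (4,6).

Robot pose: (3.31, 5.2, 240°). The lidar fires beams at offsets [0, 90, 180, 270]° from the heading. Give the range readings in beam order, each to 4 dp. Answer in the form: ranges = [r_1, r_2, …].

beam 1: φ=0°, α=240°
  direction (-0.5000, -0.8660); cell (3,5); t to first gridline: x 0.6200, y 0.2309 (then +2.0000 / +1.1547)
    (3,4) via y @ 0.2309  # hit
  → r_1 = 0.2309
beam 2: φ=90°, α=330°
  direction (0.8660, -0.5000); cell (3,5); t to first gridline: x 0.7967, y 0.4000 (then +1.1547 / +2.0000)
    (3,4) via y @ 0.4000  # hit
  → r_2 = 0.4000
beam 3: φ=180°, α=60°
  direction (0.5000, 0.8660); cell (3,5); t to first gridline: x 1.3800, y 0.9238 (then +2.0000 / +1.1547)
    (3,6) via y @ 0.9238
    (4,6) via x @ 1.3800  # hit
  → r_3 = 1.3800
beam 4: φ=270°, α=150°
  direction (-0.8660, 0.5000); cell (3,5); t to first gridline: x 0.3580, y 1.6000 (then +1.1547 / +2.0000)
    (2,5) via x @ 0.3580
    (1,5) via x @ 1.5127
    (1,6) via y @ 1.6000
    (0,6) via x @ 2.6674  # hit
  → r_4 = 2.6674

ranges = [0.2309, 0.4000, 1.3800, 2.6674]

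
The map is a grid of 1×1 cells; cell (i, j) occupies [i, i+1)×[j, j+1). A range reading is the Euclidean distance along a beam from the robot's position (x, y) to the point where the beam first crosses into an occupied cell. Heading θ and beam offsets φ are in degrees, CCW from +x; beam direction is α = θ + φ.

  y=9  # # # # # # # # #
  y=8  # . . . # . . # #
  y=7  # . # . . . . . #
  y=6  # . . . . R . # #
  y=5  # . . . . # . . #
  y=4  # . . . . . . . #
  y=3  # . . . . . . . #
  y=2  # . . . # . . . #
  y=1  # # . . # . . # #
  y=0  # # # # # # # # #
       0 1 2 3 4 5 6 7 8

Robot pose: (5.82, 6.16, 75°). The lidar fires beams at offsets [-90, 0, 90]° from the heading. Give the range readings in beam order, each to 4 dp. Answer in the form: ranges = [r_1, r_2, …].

beam 1: φ=-90°, α=345°
  cosα=0.9659 sinα=-0.2588 | (5,6) | tMaxX 0.1863 tMaxY 0.6182 | tΔX 1.0353 tΔY 3.8637
    t=0.1863 [x] (6,6)
    t=0.6182 [y] (6,5)
    t=1.2216 [x] (7,5)
    t=2.2569 [x] (8,5) — stop
  → r_1 = 2.2569
beam 2: φ=0°, α=75°
  cosα=0.2588 sinα=0.9659 | (5,6) | tMaxX 0.6955 tMaxY 0.8696 | tΔX 3.8637 tΔY 1.0353
    t=0.6955 [x] (6,6)
    t=0.8696 [y] (6,7)
    t=1.9049 [y] (6,8)
    t=2.9402 [y] (6,9) — stop
  → r_2 = 2.9402
beam 3: φ=90°, α=165°
  cosα=-0.9659 sinα=0.2588 | (5,6) | tMaxX 0.8489 tMaxY 3.2455 | tΔX 1.0353 tΔY 3.8637
    t=0.8489 [x] (4,6)
    t=1.8842 [x] (3,6)
    t=2.9195 [x] (2,6)
    t=3.2455 [y] (2,7) — stop
  → r_3 = 3.2455

ranges = [2.2569, 2.9402, 3.2455]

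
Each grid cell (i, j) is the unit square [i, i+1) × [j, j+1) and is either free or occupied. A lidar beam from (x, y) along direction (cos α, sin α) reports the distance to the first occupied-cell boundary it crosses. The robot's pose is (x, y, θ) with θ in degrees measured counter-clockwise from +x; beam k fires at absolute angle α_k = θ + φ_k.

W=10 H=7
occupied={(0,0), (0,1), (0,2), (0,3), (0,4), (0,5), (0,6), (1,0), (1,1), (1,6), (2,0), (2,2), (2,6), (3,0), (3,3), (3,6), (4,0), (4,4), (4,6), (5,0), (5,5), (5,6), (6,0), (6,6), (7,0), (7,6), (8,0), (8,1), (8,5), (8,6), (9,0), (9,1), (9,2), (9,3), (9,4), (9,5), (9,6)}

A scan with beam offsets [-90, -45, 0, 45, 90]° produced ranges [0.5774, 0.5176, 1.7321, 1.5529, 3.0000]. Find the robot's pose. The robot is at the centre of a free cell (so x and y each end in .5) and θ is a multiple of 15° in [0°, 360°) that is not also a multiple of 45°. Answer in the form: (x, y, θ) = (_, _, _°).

Enumerate (i+0.5, j+0.5, θ) over the 33 free cells and 16 admissible headings. For each, cast all 5 beams and compare to the given ranges.
  (6.5, 2.5, 15°): beam 1 = 1.5529 ≠ 0.5774 ✗
  (4.5, 5.5, 150°): beam 3 = 1.0000 ≠ 1.7321 ✗
  (5.5, 3.5, 75°): beam 1 = 3.6235 ≠ 0.5774 ✗
  (8.5, 2.5, 240°): beam 1 = 4.0415 ≠ 0.5774 ✗
  …
  (3.5, 2.5, 240°): r_1=0.5774, r_2=0.5176, r_3=1.7321, r_4=1.5529, r_5=3.0000 — all match ✓
No second candidate reproduces the full scan.

(x, y, θ) = (3.5, 2.5, 240°)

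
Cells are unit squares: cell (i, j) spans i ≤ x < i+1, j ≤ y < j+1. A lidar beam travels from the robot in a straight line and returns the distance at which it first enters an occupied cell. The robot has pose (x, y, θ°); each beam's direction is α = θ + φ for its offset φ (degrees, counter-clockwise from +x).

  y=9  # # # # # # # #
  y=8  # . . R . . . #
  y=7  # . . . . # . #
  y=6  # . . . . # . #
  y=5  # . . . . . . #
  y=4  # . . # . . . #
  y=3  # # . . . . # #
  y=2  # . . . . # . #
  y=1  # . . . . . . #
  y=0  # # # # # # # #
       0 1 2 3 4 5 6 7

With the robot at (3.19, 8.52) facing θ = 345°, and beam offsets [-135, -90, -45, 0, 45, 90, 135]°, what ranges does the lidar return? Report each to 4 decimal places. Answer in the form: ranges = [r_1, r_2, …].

beam 1: φ=-135°, α=210°
  cosα=-0.8660 sinα=-0.5000 | (3,8) | tMaxX 0.2194 tMaxY 1.0400 | tΔX 1.1547 tΔY 2.0000
    t=0.2194 [x] (2,8)
    t=1.0400 [y] (2,7)
    t=1.3741 [x] (1,7)
    t=2.5288 [x] (0,7) — stop
  → r_1 = 2.5288
beam 2: φ=-90°, α=255°
  cosα=-0.2588 sinα=-0.9659 | (3,8) | tMaxX 0.7341 tMaxY 0.5383 | tΔX 3.8637 tΔY 1.0353
    t=0.5383 [y] (3,7)
    t=0.7341 [x] (2,7)
    t=1.5736 [y] (2,6)
    t=2.6089 [y] (2,5)
    t=3.6442 [y] (2,4)
    t=4.5978 [x] (1,4)
    t=4.6794 [y] (1,3) — stop
  → r_2 = 4.6794
beam 3: φ=-45°, α=300°
  cosα=0.5000 sinα=-0.8660 | (3,8) | tMaxX 1.6200 tMaxY 0.6004 | tΔX 2.0000 tΔY 1.1547
    t=0.6004 [y] (3,7)
    t=1.6200 [x] (4,7)
    t=1.7551 [y] (4,6)
    t=2.9098 [y] (4,5)
    t=3.6200 [x] (5,5)
    t=4.0645 [y] (5,4)
    t=5.2192 [y] (5,3)
    t=5.6200 [x] (6,3) — stop
  → r_3 = 5.6200
beam 4: φ=0°, α=345°
  cosα=0.9659 sinα=-0.2588 | (3,8) | tMaxX 0.8386 tMaxY 2.0091 | tΔX 1.0353 tΔY 3.8637
    t=0.8386 [x] (4,8)
    t=1.8738 [x] (5,8)
    t=2.0091 [y] (5,7) — stop
  → r_4 = 2.0091
beam 5: φ=45°, α=30°
  cosα=0.8660 sinα=0.5000 | (3,8) | tMaxX 0.9353 tMaxY 0.9600 | tΔX 1.1547 tΔY 2.0000
    t=0.9353 [x] (4,8)
    t=0.9600 [y] (4,9) — stop
  → r_5 = 0.9600
beam 6: φ=90°, α=75°
  cosα=0.2588 sinα=0.9659 | (3,8) | tMaxX 3.1296 tMaxY 0.4969 | tΔX 3.8637 tΔY 1.0353
    t=0.4969 [y] (3,9) — stop
  → r_6 = 0.4969
beam 7: φ=135°, α=120°
  cosα=-0.5000 sinα=0.8660 | (3,8) | tMaxX 0.3800 tMaxY 0.5543 | tΔX 2.0000 tΔY 1.1547
    t=0.3800 [x] (2,8)
    t=0.5543 [y] (2,9) — stop
  → r_7 = 0.5543

ranges = [2.5288, 4.6794, 5.6200, 2.0091, 0.9600, 0.4969, 0.5543]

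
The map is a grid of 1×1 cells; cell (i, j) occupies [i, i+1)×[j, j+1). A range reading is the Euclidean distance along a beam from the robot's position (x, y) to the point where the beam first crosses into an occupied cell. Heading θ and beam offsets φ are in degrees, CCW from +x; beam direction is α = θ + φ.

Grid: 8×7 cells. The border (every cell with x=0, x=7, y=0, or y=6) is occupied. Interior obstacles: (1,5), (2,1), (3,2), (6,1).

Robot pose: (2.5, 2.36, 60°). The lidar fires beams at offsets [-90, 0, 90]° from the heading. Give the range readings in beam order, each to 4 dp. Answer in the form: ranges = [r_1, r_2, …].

ranges = [0.5774, 4.2031, 1.7321]

beam 1: φ=-90°, α=330°
  d=(0.8660,-0.5000)  start (2,2)  tX=0.5774 tY=0.7200  stride 1/|dx|=1.1547 1/|dy|=2.0000
    cross x-line → (3,2), t=0.5774 (wall)
  → r_1 = 0.5774
beam 2: φ=0°, α=60°
  d=(0.5000,0.8660)  start (2,2)  tX=1.0000 tY=0.7390  stride 1/|dx|=2.0000 1/|dy|=1.1547
    cross y-line → (2,3), t=0.7390
    cross x-line → (3,3), t=1.0000
    cross y-line → (3,4), t=1.8937
    cross x-line → (4,4), t=3.0000
    cross y-line → (4,5), t=3.0484
    cross y-line → (4,6), t=4.2031 (wall)
  → r_2 = 4.2031
beam 3: φ=90°, α=150°
  d=(-0.8660,0.5000)  start (2,2)  tX=0.5774 tY=1.2800  stride 1/|dx|=1.1547 1/|dy|=2.0000
    cross x-line → (1,2), t=0.5774
    cross y-line → (1,3), t=1.2800
    cross x-line → (0,3), t=1.7321 (wall)
  → r_3 = 1.7321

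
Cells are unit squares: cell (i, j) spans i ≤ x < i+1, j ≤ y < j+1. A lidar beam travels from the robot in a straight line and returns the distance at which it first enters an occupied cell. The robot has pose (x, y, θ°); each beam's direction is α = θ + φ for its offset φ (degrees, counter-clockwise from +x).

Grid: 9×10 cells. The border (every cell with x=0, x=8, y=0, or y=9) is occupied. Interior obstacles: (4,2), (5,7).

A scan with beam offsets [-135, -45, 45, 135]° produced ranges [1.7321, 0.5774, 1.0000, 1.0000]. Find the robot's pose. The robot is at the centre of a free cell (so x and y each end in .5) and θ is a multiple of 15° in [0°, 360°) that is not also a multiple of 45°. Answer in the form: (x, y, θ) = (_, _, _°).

(x, y, θ) = (6.5, 8.5, 105°)

Enumerate (i+0.5, j+0.5, θ) over the 54 free cells and 16 admissible headings. For each, cast all 4 beams and compare to the given ranges.
  (1.5, 2.5, 345°): beam 1 = 0.5774 ≠ 1.7321 ✗
  (1.5, 4.5, 300°): beam 1 = 0.5176 ≠ 1.7321 ✗
  (3.5, 2.5, 75°): beam 3 = 5.0000 ≠ 1.0000 ✗
  (5.5, 1.5, 285°): beam 1 = 1.0000 ≠ 1.7321 ✗
  …
  (6.5, 8.5, 105°): r_1=1.7321, r_2=0.5774, r_3=1.0000, r_4=1.0000 — all match ✓
Unique over the lattice → pose = (6.5, 8.5, 105°).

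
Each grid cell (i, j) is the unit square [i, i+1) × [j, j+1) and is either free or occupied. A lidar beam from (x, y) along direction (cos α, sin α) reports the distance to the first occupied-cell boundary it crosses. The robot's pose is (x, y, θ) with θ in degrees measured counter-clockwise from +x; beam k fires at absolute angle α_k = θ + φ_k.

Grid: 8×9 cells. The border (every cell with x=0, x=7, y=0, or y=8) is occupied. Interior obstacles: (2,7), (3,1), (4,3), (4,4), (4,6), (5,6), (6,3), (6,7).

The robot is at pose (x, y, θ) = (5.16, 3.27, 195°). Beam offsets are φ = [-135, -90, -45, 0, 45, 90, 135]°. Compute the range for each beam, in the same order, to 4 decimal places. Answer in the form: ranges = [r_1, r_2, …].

beam 1: φ=-135°, α=60°
  cosα=0.5000 sinα=0.8660 | (5,3) | tMaxX 1.6800 tMaxY 0.8429 | tΔX 2.0000 tΔY 1.1547
    t=0.8429 [y] (5,4)
    t=1.6800 [x] (6,4)
    t=1.9976 [y] (6,5)
    t=3.1523 [y] (6,6)
    t=3.6800 [x] (7,6) — stop
  → r_1 = 3.6800
beam 2: φ=-90°, α=105°
  cosα=-0.2588 sinα=0.9659 | (5,3) | tMaxX 0.6182 tMaxY 0.7558 | tΔX 3.8637 tΔY 1.0353
    t=0.6182 [x] (4,3) — stop
  → r_2 = 0.6182
beam 3: φ=-45°, α=150°
  cosα=-0.8660 sinα=0.5000 | (5,3) | tMaxX 0.1848 tMaxY 1.4600 | tΔX 1.1547 tΔY 2.0000
    t=0.1848 [x] (4,3) — stop
  → r_3 = 0.1848
beam 4: φ=0°, α=195°
  cosα=-0.9659 sinα=-0.2588 | (5,3) | tMaxX 0.1656 tMaxY 1.0432 | tΔX 1.0353 tΔY 3.8637
    t=0.1656 [x] (4,3) — stop
  → r_4 = 0.1656
beam 5: φ=45°, α=240°
  cosα=-0.5000 sinα=-0.8660 | (5,3) | tMaxX 0.3200 tMaxY 0.3118 | tΔX 2.0000 tΔY 1.1547
    t=0.3118 [y] (5,2)
    t=0.3200 [x] (4,2)
    t=1.4665 [y] (4,1)
    t=2.3200 [x] (3,1) — stop
  → r_5 = 2.3200
beam 6: φ=90°, α=285°
  cosα=0.2588 sinα=-0.9659 | (5,3) | tMaxX 3.2455 tMaxY 0.2795 | tΔX 3.8637 tΔY 1.0353
    t=0.2795 [y] (5,2)
    t=1.3148 [y] (5,1)
    t=2.3501 [y] (5,0) — stop
  → r_6 = 2.3501
beam 7: φ=135°, α=330°
  cosα=0.8660 sinα=-0.5000 | (5,3) | tMaxX 0.9699 tMaxY 0.5400 | tΔX 1.1547 tΔY 2.0000
    t=0.5400 [y] (5,2)
    t=0.9699 [x] (6,2)
    t=2.1246 [x] (7,2) — stop
  → r_7 = 2.1246

ranges = [3.6800, 0.6182, 0.1848, 0.1656, 2.3200, 2.3501, 2.1246]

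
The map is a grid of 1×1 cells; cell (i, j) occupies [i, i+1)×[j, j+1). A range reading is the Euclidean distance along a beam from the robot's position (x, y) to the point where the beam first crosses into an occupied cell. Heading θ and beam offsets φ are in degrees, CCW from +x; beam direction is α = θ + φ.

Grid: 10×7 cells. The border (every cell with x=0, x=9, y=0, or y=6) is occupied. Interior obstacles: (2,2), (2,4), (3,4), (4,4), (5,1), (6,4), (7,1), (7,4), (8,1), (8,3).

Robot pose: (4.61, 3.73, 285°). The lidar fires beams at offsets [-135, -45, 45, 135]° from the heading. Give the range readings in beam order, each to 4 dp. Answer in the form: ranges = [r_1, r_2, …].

beam 1: φ=-135°, α=150°
  direction (-0.8660, 0.5000); cell (4,3); t to first gridline: x 0.7044, y 0.5400 (then +1.1547 / +2.0000)
    (4,4) via y @ 0.5400  # hit
  → r_1 = 0.5400
beam 2: φ=-45°, α=240°
  direction (-0.5000, -0.8660); cell (4,3); t to first gridline: x 1.2200, y 0.8429 (then +2.0000 / +1.1547)
    (4,2) via y @ 0.8429
    (3,2) via x @ 1.2200
    (3,1) via y @ 1.9976
    (3,0) via y @ 3.1523  # hit
  → r_2 = 3.1523
beam 3: φ=45°, α=330°
  direction (0.8660, -0.5000); cell (4,3); t to first gridline: x 0.4503, y 1.4600 (then +1.1547 / +2.0000)
    (5,3) via x @ 0.4503
    (5,2) via y @ 1.4600
    (6,2) via x @ 1.6050
    (7,2) via x @ 2.7597
    (7,1) via y @ 3.4600  # hit
  → r_3 = 3.4600
beam 4: φ=135°, α=60°
  direction (0.5000, 0.8660); cell (4,3); t to first gridline: x 0.7800, y 0.3118 (then +2.0000 / +1.1547)
    (4,4) via y @ 0.3118  # hit
  → r_4 = 0.3118

ranges = [0.5400, 3.1523, 3.4600, 0.3118]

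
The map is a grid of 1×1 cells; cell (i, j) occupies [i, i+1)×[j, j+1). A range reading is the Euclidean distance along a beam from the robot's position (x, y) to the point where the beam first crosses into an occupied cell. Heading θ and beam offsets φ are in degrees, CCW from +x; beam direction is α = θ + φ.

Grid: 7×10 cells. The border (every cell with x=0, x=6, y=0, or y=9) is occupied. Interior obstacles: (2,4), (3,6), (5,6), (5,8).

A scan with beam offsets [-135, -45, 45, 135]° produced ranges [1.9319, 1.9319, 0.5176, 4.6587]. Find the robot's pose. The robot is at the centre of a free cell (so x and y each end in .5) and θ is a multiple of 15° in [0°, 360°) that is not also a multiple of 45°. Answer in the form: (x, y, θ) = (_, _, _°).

Candidates: 36 free-cell centres × 16 headings = 576 poses. Raycast each; keep the one whose scan matches to 4 dp.
  (3.5, 2.5, 240°): beam 2 = 2.5882 ≠ 1.9319 ✗
  (1.5, 2.5, 120°): beam 1 = 4.6587 ≠ 1.9319 ✗
  (4.5, 3.5, 30°): beam 1 = 2.5882 ≠ 1.9319 ✗
  (5.5, 1.5, 345°): beam 1 = 1.0000 ≠ 1.9319 ✗
  (1.5, 3.5, 150°): beam 1 = 4.6587 ≠ 1.9319 ✗
  …
  (1.5, 5.5, 150°): r_1=1.9319, r_2=1.9319, r_3=0.5176, r_4=4.6587 — all match ✓
Only this pose fits every beam.

(x, y, θ) = (1.5, 5.5, 150°)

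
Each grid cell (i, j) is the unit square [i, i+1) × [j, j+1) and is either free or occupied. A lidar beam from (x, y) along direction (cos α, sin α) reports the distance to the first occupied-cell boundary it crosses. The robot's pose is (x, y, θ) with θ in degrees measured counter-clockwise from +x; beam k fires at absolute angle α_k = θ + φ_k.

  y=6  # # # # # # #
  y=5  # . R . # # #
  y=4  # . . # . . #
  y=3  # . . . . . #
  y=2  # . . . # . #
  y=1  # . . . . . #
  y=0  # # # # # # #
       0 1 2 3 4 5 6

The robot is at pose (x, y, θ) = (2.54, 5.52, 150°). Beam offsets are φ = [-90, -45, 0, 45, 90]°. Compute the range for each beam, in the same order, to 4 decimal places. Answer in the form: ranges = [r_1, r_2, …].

ranges = [0.5543, 0.4969, 0.9600, 1.5943, 3.0800]

beam 1: φ=-90°, α=60°
  direction (0.5000, 0.8660); cell (2,5); t to first gridline: x 0.9200, y 0.5543 (then +2.0000 / +1.1547)
    (2,6) via y @ 0.5543  # hit
  → r_1 = 0.5543
beam 2: φ=-45°, α=105°
  direction (-0.2588, 0.9659); cell (2,5); t to first gridline: x 2.0864, y 0.4969 (then +3.8637 / +1.0353)
    (2,6) via y @ 0.4969  # hit
  → r_2 = 0.4969
beam 3: φ=0°, α=150°
  direction (-0.8660, 0.5000); cell (2,5); t to first gridline: x 0.6235, y 0.9600 (then +1.1547 / +2.0000)
    (1,5) via x @ 0.6235
    (1,6) via y @ 0.9600  # hit
  → r_3 = 0.9600
beam 4: φ=45°, α=195°
  direction (-0.9659, -0.2588); cell (2,5); t to first gridline: x 0.5590, y 2.0091 (then +1.0353 / +3.8637)
    (1,5) via x @ 0.5590
    (0,5) via x @ 1.5943  # hit
  → r_4 = 1.5943
beam 5: φ=90°, α=240°
  direction (-0.5000, -0.8660); cell (2,5); t to first gridline: x 1.0800, y 0.6004 (then +2.0000 / +1.1547)
    (2,4) via y @ 0.6004
    (1,4) via x @ 1.0800
    (1,3) via y @ 1.7551
    (1,2) via y @ 2.9098
    (0,2) via x @ 3.0800  # hit
  → r_5 = 3.0800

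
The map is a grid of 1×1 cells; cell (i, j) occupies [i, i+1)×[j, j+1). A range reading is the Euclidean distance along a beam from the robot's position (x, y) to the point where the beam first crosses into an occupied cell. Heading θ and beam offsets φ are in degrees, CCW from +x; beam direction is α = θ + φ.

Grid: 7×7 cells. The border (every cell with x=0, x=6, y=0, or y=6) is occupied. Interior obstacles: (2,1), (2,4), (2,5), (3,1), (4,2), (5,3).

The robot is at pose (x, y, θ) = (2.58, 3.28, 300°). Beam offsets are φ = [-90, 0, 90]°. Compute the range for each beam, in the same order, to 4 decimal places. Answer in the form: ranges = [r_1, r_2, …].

ranges = [1.8244, 1.4780, 3.9491]

beam 1: φ=-90°, α=210°
  cosα=-0.8660 sinα=-0.5000 | (2,3) | tMaxX 0.6697 tMaxY 0.5600 | tΔX 1.1547 tΔY 2.0000
    t=0.5600 [y] (2,2)
    t=0.6697 [x] (1,2)
    t=1.8244 [x] (0,2) — stop
  → r_1 = 1.8244
beam 2: φ=0°, α=300°
  cosα=0.5000 sinα=-0.8660 | (2,3) | tMaxX 0.8400 tMaxY 0.3233 | tΔX 2.0000 tΔY 1.1547
    t=0.3233 [y] (2,2)
    t=0.8400 [x] (3,2)
    t=1.4780 [y] (3,1) — stop
  → r_2 = 1.4780
beam 3: φ=90°, α=30°
  cosα=0.8660 sinα=0.5000 | (2,3) | tMaxX 0.4850 tMaxY 1.4400 | tΔX 1.1547 tΔY 2.0000
    t=0.4850 [x] (3,3)
    t=1.4400 [y] (3,4)
    t=1.6397 [x] (4,4)
    t=2.7944 [x] (5,4)
    t=3.4400 [y] (5,5)
    t=3.9491 [x] (6,5) — stop
  → r_3 = 3.9491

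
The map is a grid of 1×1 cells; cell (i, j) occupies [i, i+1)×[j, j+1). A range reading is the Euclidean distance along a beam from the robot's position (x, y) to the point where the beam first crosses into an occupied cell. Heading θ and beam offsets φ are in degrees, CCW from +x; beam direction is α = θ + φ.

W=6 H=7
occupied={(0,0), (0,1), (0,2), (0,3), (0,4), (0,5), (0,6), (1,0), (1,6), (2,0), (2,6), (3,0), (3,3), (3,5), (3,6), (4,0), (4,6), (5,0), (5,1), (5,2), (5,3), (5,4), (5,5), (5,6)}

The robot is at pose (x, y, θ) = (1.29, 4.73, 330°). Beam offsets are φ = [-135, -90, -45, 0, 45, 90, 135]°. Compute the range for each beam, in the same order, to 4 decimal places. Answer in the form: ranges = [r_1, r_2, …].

beam 1: φ=-135°, α=195°
  d=(-0.9659,-0.2588)  start (1,4)  tX=0.3002 tY=2.8205  stride 1/|dx|=1.0353 1/|dy|=3.8637
    cross x-line → (0,4), t=0.3002 (wall)
  → r_1 = 0.3002
beam 2: φ=-90°, α=240°
  d=(-0.5000,-0.8660)  start (1,4)  tX=0.5800 tY=0.8429  stride 1/|dx|=2.0000 1/|dy|=1.1547
    cross x-line → (0,4), t=0.5800 (wall)
  → r_2 = 0.5800
beam 3: φ=-45°, α=285°
  d=(0.2588,-0.9659)  start (1,4)  tX=2.7432 tY=0.7558  stride 1/|dx|=3.8637 1/|dy|=1.0353
    cross y-line → (1,3), t=0.7558
    cross y-line → (1,2), t=1.7910
    cross x-line → (2,2), t=2.7432
    cross y-line → (2,1), t=2.8263
    cross y-line → (2,0), t=3.8616 (wall)
  → r_3 = 3.8616
beam 4: φ=0°, α=330°
  d=(0.8660,-0.5000)  start (1,4)  tX=0.8198 tY=1.4600  stride 1/|dx|=1.1547 1/|dy|=2.0000
    cross x-line → (2,4), t=0.8198
    cross y-line → (2,3), t=1.4600
    cross x-line → (3,3), t=1.9745 (wall)
  → r_4 = 1.9745
beam 5: φ=45°, α=15°
  d=(0.9659,0.2588)  start (1,4)  tX=0.7350 tY=1.0432  stride 1/|dx|=1.0353 1/|dy|=3.8637
    cross x-line → (2,4), t=0.7350
    cross y-line → (2,5), t=1.0432
    cross x-line → (3,5), t=1.7703 (wall)
  → r_5 = 1.7703
beam 6: φ=90°, α=60°
  d=(0.5000,0.8660)  start (1,4)  tX=1.4200 tY=0.3118  stride 1/|dx|=2.0000 1/|dy|=1.1547
    cross y-line → (1,5), t=0.3118
    cross x-line → (2,5), t=1.4200
    cross y-line → (2,6), t=1.4665 (wall)
  → r_6 = 1.4665
beam 7: φ=135°, α=105°
  d=(-0.2588,0.9659)  start (1,4)  tX=1.1205 tY=0.2795  stride 1/|dx|=3.8637 1/|dy|=1.0353
    cross y-line → (1,5), t=0.2795
    cross x-line → (0,5), t=1.1205 (wall)
  → r_7 = 1.1205

ranges = [0.3002, 0.5800, 3.8616, 1.9745, 1.7703, 1.4665, 1.1205]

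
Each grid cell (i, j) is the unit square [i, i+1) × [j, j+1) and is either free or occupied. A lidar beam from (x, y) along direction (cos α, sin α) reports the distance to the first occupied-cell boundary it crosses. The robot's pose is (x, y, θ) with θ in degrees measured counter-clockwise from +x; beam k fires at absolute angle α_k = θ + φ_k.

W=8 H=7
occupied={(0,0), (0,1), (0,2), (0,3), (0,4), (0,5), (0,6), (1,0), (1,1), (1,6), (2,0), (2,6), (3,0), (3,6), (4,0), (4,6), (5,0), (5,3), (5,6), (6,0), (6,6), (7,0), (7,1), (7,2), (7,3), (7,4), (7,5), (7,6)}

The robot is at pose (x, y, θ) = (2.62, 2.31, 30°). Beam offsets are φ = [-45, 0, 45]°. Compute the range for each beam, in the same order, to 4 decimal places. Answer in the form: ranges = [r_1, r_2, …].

beam 1: φ=-45°, α=345°
  d=(0.9659,-0.2588)  start (2,2)  tX=0.3934 tY=1.1977  stride 1/|dx|=1.0353 1/|dy|=3.8637
    cross x-line → (3,2), t=0.3934
    cross y-line → (3,1), t=1.1977
    cross x-line → (4,1), t=1.4287
    cross x-line → (5,1), t=2.4640
    cross x-line → (6,1), t=3.4992
    cross x-line → (7,1), t=4.5345 (wall)
  → r_1 = 4.5345
beam 2: φ=0°, α=30°
  d=(0.8660,0.5000)  start (2,2)  tX=0.4388 tY=1.3800  stride 1/|dx|=1.1547 1/|dy|=2.0000
    cross x-line → (3,2), t=0.4388
    cross y-line → (3,3), t=1.3800
    cross x-line → (4,3), t=1.5935
    cross x-line → (5,3), t=2.7482 (wall)
  → r_2 = 2.7482
beam 3: φ=45°, α=75°
  d=(0.2588,0.9659)  start (2,2)  tX=1.4682 tY=0.7143  stride 1/|dx|=3.8637 1/|dy|=1.0353
    cross y-line → (2,3), t=0.7143
    cross x-line → (3,3), t=1.4682
    cross y-line → (3,4), t=1.7496
    cross y-line → (3,5), t=2.7849
    cross y-line → (3,6), t=3.8202 (wall)
  → r_3 = 3.8202

ranges = [4.5345, 2.7482, 3.8202]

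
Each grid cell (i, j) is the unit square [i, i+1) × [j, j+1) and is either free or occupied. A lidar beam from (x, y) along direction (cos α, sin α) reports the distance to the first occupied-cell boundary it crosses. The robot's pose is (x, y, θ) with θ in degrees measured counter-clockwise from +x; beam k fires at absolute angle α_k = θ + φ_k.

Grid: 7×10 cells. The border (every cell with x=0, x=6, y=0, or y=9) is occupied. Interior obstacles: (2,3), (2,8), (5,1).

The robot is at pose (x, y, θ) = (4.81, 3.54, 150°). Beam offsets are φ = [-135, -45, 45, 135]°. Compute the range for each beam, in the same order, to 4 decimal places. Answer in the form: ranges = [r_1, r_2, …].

beam 1: φ=-135°, α=15°
  dir = (cos 15°, sin 15°) = (0.9659, 0.2588); from cell (4,3)
  next x-line at t=0.1967, next y-line at t=1.7773; Δt_x=1.0353, Δt_y=3.8637
    x: enter (5,3) at t=0.1967
    x: enter (6,3) at t=1.2320 ← occupied
  → r_1 = 1.2320
beam 2: φ=-45°, α=105°
  dir = (cos 105°, sin 105°) = (-0.2588, 0.9659); from cell (4,3)
  next x-line at t=3.1296, next y-line at t=0.4762; Δt_x=3.8637, Δt_y=1.0353
    y: enter (4,4) at t=0.4762
    y: enter (4,5) at t=1.5115
    y: enter (4,6) at t=2.5468
    x: enter (3,6) at t=3.1296
    y: enter (3,7) at t=3.5821
    y: enter (3,8) at t=4.6173
    y: enter (3,9) at t=5.6526 ← occupied
  → r_2 = 5.6526
beam 3: φ=45°, α=195°
  dir = (cos 195°, sin 195°) = (-0.9659, -0.2588); from cell (4,3)
  next x-line at t=0.8386, next y-line at t=2.0864; Δt_x=1.0353, Δt_y=3.8637
    x: enter (3,3) at t=0.8386
    x: enter (2,3) at t=1.8738 ← occupied
  → r_3 = 1.8738
beam 4: φ=135°, α=285°
  dir = (cos 285°, sin 285°) = (0.2588, -0.9659); from cell (4,3)
  next x-line at t=0.7341, next y-line at t=0.5590; Δt_x=3.8637, Δt_y=1.0353
    y: enter (4,2) at t=0.5590
    x: enter (5,2) at t=0.7341
    y: enter (5,1) at t=1.5943 ← occupied
  → r_4 = 1.5943

ranges = [1.2320, 5.6526, 1.8738, 1.5943]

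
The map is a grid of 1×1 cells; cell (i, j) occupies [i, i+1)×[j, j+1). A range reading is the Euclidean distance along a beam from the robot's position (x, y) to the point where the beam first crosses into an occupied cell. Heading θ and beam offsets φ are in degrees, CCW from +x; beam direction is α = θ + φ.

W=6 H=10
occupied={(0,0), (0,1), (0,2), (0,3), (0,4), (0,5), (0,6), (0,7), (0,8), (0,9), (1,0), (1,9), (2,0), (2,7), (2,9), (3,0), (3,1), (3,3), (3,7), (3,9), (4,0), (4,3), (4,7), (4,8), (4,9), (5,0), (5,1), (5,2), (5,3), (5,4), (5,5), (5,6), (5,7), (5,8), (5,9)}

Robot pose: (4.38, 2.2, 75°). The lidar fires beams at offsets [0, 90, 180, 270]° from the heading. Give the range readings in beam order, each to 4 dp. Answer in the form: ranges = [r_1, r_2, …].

ranges = [0.8282, 3.4992, 1.2423, 0.6419]

beam 1: φ=0°, α=75°
  dir = (cos 75°, sin 75°) = (0.2588, 0.9659); from cell (4,2)
  next x-line at t=2.3955, next y-line at t=0.8282; Δt_x=3.8637, Δt_y=1.0353
    y: enter (4,3) at t=0.8282 ← occupied
  → r_1 = 0.8282
beam 2: φ=90°, α=165°
  dir = (cos 165°, sin 165°) = (-0.9659, 0.2588); from cell (4,2)
  next x-line at t=0.3934, next y-line at t=3.0910; Δt_x=1.0353, Δt_y=3.8637
    x: enter (3,2) at t=0.3934
    x: enter (2,2) at t=1.4287
    x: enter (1,2) at t=2.4640
    y: enter (1,3) at t=3.0910
    x: enter (0,3) at t=3.4992 ← occupied
  → r_2 = 3.4992
beam 3: φ=180°, α=255°
  dir = (cos 255°, sin 255°) = (-0.2588, -0.9659); from cell (4,2)
  next x-line at t=1.4682, next y-line at t=0.2071; Δt_x=3.8637, Δt_y=1.0353
    y: enter (4,1) at t=0.2071
    y: enter (4,0) at t=1.2423 ← occupied
  → r_3 = 1.2423
beam 4: φ=270°, α=345°
  dir = (cos 345°, sin 345°) = (0.9659, -0.2588); from cell (4,2)
  next x-line at t=0.6419, next y-line at t=0.7727; Δt_x=1.0353, Δt_y=3.8637
    x: enter (5,2) at t=0.6419 ← occupied
  → r_4 = 0.6419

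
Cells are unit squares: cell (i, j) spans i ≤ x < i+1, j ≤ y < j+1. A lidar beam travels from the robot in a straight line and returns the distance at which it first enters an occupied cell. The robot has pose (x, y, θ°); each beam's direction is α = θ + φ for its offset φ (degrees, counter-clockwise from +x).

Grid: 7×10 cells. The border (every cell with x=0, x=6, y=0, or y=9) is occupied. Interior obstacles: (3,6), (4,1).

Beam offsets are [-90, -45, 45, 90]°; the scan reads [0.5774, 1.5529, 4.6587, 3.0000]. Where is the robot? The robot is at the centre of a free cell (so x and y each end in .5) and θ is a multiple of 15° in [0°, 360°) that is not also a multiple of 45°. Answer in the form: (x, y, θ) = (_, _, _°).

Candidates: 38 free-cell centres × 16 headings = 608 poses. Raycast each; keep the one whose scan matches to 4 dp.
  (3.5, 5.5, 75°): beam 1 = 2.5882 ≠ 0.5774 ✗
  (1.5, 2.5, 30°): beam 1 = 1.7321 ≠ 0.5774 ✗
  (2.5, 3.5, 210°): beam 1 = 3.0000 ≠ 0.5774 ✗
  …
  (2.5, 1.5, 30°): r_1=0.5774, r_2=1.5529, r_3=4.6587, r_4=3.0000 — all match ✓
No second candidate reproduces the full scan.

(x, y, θ) = (2.5, 1.5, 30°)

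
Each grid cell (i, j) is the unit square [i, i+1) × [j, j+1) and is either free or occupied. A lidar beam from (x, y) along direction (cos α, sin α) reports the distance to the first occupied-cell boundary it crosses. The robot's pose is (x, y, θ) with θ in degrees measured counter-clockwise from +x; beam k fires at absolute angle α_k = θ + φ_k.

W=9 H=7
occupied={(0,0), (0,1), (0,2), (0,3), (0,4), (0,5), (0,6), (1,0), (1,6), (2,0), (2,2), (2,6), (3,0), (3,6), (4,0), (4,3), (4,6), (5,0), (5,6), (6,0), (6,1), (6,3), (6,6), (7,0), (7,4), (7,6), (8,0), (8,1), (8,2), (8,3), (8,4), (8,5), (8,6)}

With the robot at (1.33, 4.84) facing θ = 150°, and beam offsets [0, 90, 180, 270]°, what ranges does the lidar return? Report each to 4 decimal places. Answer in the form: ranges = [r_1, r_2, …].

beam 1: φ=0°, α=150°
  cosα=-0.8660 sinα=0.5000 | (1,4) | tMaxX 0.3811 tMaxY 0.3200 | tΔX 1.1547 tΔY 2.0000
    t=0.3200 [y] (1,5)
    t=0.3811 [x] (0,5) — stop
  → r_1 = 0.3811
beam 2: φ=90°, α=240°
  cosα=-0.5000 sinα=-0.8660 | (1,4) | tMaxX 0.6600 tMaxY 0.9699 | tΔX 2.0000 tΔY 1.1547
    t=0.6600 [x] (0,4) — stop
  → r_2 = 0.6600
beam 3: φ=180°, α=330°
  cosα=0.8660 sinα=-0.5000 | (1,4) | tMaxX 0.7736 tMaxY 1.6800 | tΔX 1.1547 tΔY 2.0000
    t=0.7736 [x] (2,4)
    t=1.6800 [y] (2,3)
    t=1.9283 [x] (3,3)
    t=3.0831 [x] (4,3) — stop
  → r_3 = 3.0831
beam 4: φ=270°, α=60°
  cosα=0.5000 sinα=0.8660 | (1,4) | tMaxX 1.3400 tMaxY 0.1848 | tΔX 2.0000 tΔY 1.1547
    t=0.1848 [y] (1,5)
    t=1.3395 [y] (1,6) — stop
  → r_4 = 1.3395

ranges = [0.3811, 0.6600, 3.0831, 1.3395]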